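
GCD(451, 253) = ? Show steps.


451 = 1 * 253 + 198
253 = 1 * 198 + 55
198 = 3 * 55 + 33
55 = 1 * 33 + 22
33 = 1 * 22 + 11
22 = 2 * 11 + 0
GCD = 11


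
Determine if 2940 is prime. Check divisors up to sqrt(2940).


2940 / 2 = 1470 (exact division)
2940 is NOT prime.

No, 2940 is not prime


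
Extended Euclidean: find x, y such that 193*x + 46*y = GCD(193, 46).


Tabular extended Euclidean (each row: r = 193*s + 46*t):
r=193, s=1, t=0
r=46, s=0, t=1
q=4: r=9, s=1, t=-4   [193*(1) + 46*(-4) = 9]
q=5: r=1, s=-5, t=21   [193*(-5) + 46*(21) = 1]
q=9: r=0, s=46, t=-193   [193*(46) + 46*(-193) = 0]
GCD = 1; from the row with r=1: x=-5, y=21
Check: 193*(-5) + 46*(21) = -965 + 966 = 1

GCD = 1, x = -5, y = 21


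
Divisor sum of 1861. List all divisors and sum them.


Divisors of 1861: 1, 1861
Sum = 1 + 1861 = 1862

σ(1861) = 1862


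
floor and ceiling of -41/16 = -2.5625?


-41/16 = -2.5625
floor = -3
ceil = -2

floor = -3, ceil = -2


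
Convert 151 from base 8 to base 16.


151 (base 8) = 105 (decimal)
105 (decimal) = 69 (base 16)


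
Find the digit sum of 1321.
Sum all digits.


1 + 3 + 2 + 1 = 7


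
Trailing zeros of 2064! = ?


floor(2064/5) = 412
floor(2064/25) = 82
floor(2064/125) = 16
floor(2064/625) = 3
Total = 513

513 trailing zeros


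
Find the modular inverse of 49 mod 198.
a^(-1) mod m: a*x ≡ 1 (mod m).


Use the extended Euclidean algorithm on (198, 49); each row r = 198*s + 49*t:
r=198, s=1, t=0
r=49, s=0, t=1
q=4: r=2, s=1, t=-4   [198*(1) + 49*(-4) = 2]
q=24: r=1, s=-24, t=97   [198*(-24) + 49*(97) = 1]
q=2: r=0, s=49, t=-198   [198*(49) + 49*(-198) = 0]
GCD = 1 with t = 97, so 49*(97) ≡ 1 (mod 198)
Inverse = 97 mod 198 = 97
Check: 49 * 97 = 4753 ≡ 1 (mod 198)

49^(-1) ≡ 97 (mod 198)


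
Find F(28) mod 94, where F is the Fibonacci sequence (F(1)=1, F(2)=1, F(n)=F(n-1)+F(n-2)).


F(k) mod 94 for k=1..28:
1, 1, 2, 3, 5, 8, 13, 21, 34, 55, 89, 50, 45, 1, 46, 47, 93, 46, 45, 91, 42, 39, 81, 26, 13, 39, 52, 91
F(28) mod 94 = 91


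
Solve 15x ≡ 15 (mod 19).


GCD(15, 19) = 1, unique solution
a^(-1) mod 19 = 14
x = 14 * 15 mod 19 = 1

x ≡ 1 (mod 19)


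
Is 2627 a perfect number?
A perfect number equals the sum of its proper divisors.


Proper divisors of 2627: 1, 37, 71
Sum = 1 + 37 + 71 = 109

No, 2627 is not perfect (109 ≠ 2627)


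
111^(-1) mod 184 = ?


Use the extended Euclidean algorithm on (184, 111); each row r = 184*s + 111*t:
r=184, s=1, t=0
r=111, s=0, t=1
q=1: r=73, s=1, t=-1   [184*(1) + 111*(-1) = 73]
q=1: r=38, s=-1, t=2   [184*(-1) + 111*(2) = 38]
q=1: r=35, s=2, t=-3   [184*(2) + 111*(-3) = 35]
q=1: r=3, s=-3, t=5   [184*(-3) + 111*(5) = 3]
q=11: r=2, s=35, t=-58   [184*(35) + 111*(-58) = 2]
q=1: r=1, s=-38, t=63   [184*(-38) + 111*(63) = 1]
q=2: r=0, s=111, t=-184   [184*(111) + 111*(-184) = 0]
GCD = 1 with t = 63, so 111*(63) ≡ 1 (mod 184)
Inverse = 63 mod 184 = 63
Check: 111 * 63 = 6993 ≡ 1 (mod 184)

111^(-1) ≡ 63 (mod 184)


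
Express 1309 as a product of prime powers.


1309 / 7 = 187
187 / 11 = 17
17 / 17 = 1
1309 = 7 × 11 × 17


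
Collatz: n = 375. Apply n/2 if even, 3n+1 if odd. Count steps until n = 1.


375 → 1126 → 563 → 1690 → 845 → 2536 → 1268 → 634 → 317 → 952 → 476 → 238 → 119 → 358 → 179 → 538 → 269 → 808 → 404 → 202 → 101 → 304 → 152 → 76 → 38 → 19 → 58 → 29 → 88 → 44 → 22 → 11 → 34 → 17 → 52 → 26 → 13 → 40 → 20 → 10 → 5 → 16 → 8 → 4 → 2 → 1
Total steps = 45

45 steps


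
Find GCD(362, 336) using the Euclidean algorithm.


362 = 1 * 336 + 26
336 = 12 * 26 + 24
26 = 1 * 24 + 2
24 = 12 * 2 + 0
GCD = 2


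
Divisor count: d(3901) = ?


3901 = 47^1 × 83^1
d(3901) = (1+1) × (1+1) = 4

4 divisors


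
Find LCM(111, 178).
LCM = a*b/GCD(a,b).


GCD(111, 178) = 1
LCM = 111*178/1 = 19758/1 = 19758

LCM = 19758


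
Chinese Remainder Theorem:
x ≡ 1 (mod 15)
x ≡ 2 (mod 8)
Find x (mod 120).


M = 15*8 = 120
M1 = M/15 = 8, M2 = M/8 = 15
M1^(-1) mod 15 = 2, M2^(-1) mod 8 = 7
x = 1*8*2 + 2*15*7 = 226
226 mod 120 = 106
Check: 106 mod 15 = 1 ✓, 106 mod 8 = 2 ✓

x ≡ 106 (mod 120)


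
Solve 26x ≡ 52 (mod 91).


GCD(26, 91) = 13 divides 52
Divide: 2x ≡ 4 (mod 7)
x ≡ 2 (mod 7)


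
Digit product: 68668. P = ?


6 × 8 × 6 × 6 × 8 = 13824


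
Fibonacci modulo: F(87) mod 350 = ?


F(k) mod 350 for k=1..87:
1, 1, 2, 3, 5, 8, 13, 21, 34, 55, 89, 144, 233, 27, 260, 287, 197, 134, 331, 115, 96, 211, 307, 168, 125, 293, 68, 11, 79, 90, 169, 259, 78, 337, 65, 52, 117, 169, 286, 105, 41, 146, 187, 333, 170, 153, 323, 126, 99, 225, 324, 199, 173, 22, 195, 217, 62, 279, 341, 270, 261, 181, 92, 273, 15, 288, 303, 241, 194, 85, 279, 14, 293, 307, 250, 207, 107, 314, 71, 35, 106, 141, 247, 38, 285, 323, 258
F(87) mod 350 = 258


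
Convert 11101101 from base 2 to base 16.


11101101 (base 2) = 237 (decimal)
237 (decimal) = ED (base 16)


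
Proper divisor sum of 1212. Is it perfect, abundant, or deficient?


Proper divisors: 1, 2, 3, 4, 6, 12, 101, 202, 303, 404, 606
Sum = 1 + 2 + 3 + 4 + 6 + 12 + 101 + 202 + 303 + 404 + 606 = 1644
1644 > 1212 → abundant

s(1212) = 1644 (abundant)


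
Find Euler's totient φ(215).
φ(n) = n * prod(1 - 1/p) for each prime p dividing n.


215 = 5 × 43
Prime factors: 5, 43
φ(215) = 215 × (1-1/5) × (1-1/43)
= 215 × 4/5 × 42/43 = 168

φ(215) = 168


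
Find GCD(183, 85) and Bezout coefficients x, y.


Tabular extended Euclidean (each row: r = 183*s + 85*t):
r=183, s=1, t=0
r=85, s=0, t=1
q=2: r=13, s=1, t=-2   [183*(1) + 85*(-2) = 13]
q=6: r=7, s=-6, t=13   [183*(-6) + 85*(13) = 7]
q=1: r=6, s=7, t=-15   [183*(7) + 85*(-15) = 6]
q=1: r=1, s=-13, t=28   [183*(-13) + 85*(28) = 1]
q=6: r=0, s=85, t=-183   [183*(85) + 85*(-183) = 0]
GCD = 1; from the row with r=1: x=-13, y=28
Check: 183*(-13) + 85*(28) = -2379 + 2380 = 1

GCD = 1, x = -13, y = 28


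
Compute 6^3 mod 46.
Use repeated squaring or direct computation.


6^1 mod 46 = 6
6^2 mod 46 = 36
6^3 mod 46 = 32


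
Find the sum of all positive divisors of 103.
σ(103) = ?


Divisors of 103: 1, 103
Sum = 1 + 103 = 104

σ(103) = 104


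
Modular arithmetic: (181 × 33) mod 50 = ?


181 × 33 = 5973
5973 mod 50 = 23


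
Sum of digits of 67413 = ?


6 + 7 + 4 + 1 + 3 = 21


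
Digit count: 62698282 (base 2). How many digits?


62698282 in base 2 = 11101111001011001100101010
Number of digits = 26

26 digits (base 2)


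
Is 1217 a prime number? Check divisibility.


Check divisors up to sqrt(1217) = 34.8855
No divisors found.
1217 is prime.

Yes, 1217 is prime


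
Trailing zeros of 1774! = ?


floor(1774/5) = 354
floor(1774/25) = 70
floor(1774/125) = 14
floor(1774/625) = 2
Total = 440

440 trailing zeros


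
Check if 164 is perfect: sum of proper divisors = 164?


Proper divisors of 164: 1, 2, 4, 41, 82
Sum = 1 + 2 + 4 + 41 + 82 = 130

No, 164 is not perfect (130 ≠ 164)


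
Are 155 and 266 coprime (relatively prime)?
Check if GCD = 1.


Euclidean algorithm:
266 = 1 * 155 + 111
155 = 1 * 111 + 44
111 = 2 * 44 + 23
44 = 1 * 23 + 21
23 = 1 * 21 + 2
21 = 10 * 2 + 1
2 = 2 * 1 + 0
GCD(155, 266) = 1

Yes, coprime (GCD = 1)


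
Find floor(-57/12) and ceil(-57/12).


-57/12 = -4.7500
floor = -5
ceil = -4

floor = -5, ceil = -4


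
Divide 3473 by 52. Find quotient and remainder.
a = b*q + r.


3473 = 52 * 66 + 41
Check: 3432 + 41 = 3473

q = 66, r = 41


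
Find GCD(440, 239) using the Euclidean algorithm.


440 = 1 * 239 + 201
239 = 1 * 201 + 38
201 = 5 * 38 + 11
38 = 3 * 11 + 5
11 = 2 * 5 + 1
5 = 5 * 1 + 0
GCD = 1


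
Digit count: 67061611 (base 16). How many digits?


67061611 in base 16 = 3FF476B
Number of digits = 7

7 digits (base 16)


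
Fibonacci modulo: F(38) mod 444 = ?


F(k) mod 444 for k=1..38:
1, 1, 2, 3, 5, 8, 13, 21, 34, 55, 89, 144, 233, 377, 166, 99, 265, 364, 185, 105, 290, 395, 241, 192, 433, 181, 170, 351, 77, 428, 61, 45, 106, 151, 257, 408, 221, 185
F(38) mod 444 = 185


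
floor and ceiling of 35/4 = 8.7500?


35/4 = 8.7500
floor = 8
ceil = 9

floor = 8, ceil = 9


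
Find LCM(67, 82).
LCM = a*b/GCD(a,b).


GCD(67, 82) = 1
LCM = 67*82/1 = 5494/1 = 5494

LCM = 5494


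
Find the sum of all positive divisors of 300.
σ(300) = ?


Divisors of 300: 1, 2, 3, 4, 5, 6, 10, 12, 15, 20, 25, 30, 50, 60, 75, 100, 150, 300
Sum = 1 + 2 + 3 + 4 + 5 + 6 + 10 + 12 + 15 + 20 + 25 + 30 + 50 + 60 + 75 + 100 + 150 + 300 = 868

σ(300) = 868


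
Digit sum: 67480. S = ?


6 + 7 + 4 + 8 + 0 = 25


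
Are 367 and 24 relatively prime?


Euclidean algorithm:
367 = 15 * 24 + 7
24 = 3 * 7 + 3
7 = 2 * 3 + 1
3 = 3 * 1 + 0
GCD(367, 24) = 1

Yes, coprime (GCD = 1)


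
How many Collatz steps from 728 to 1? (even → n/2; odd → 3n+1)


728 → 364 → 182 → 91 → 274 → 137 → 412 → 206 → 103 → 310 → 155 → 466 → 233 → 700 → 350 → 175 → 526 → 263 → 790 → 395 → 1186 → 593 → 1780 → 890 → 445 → 1336 → 668 → 334 → 167 → 502 → 251 → 754 → 377 → 1132 → 566 → 283 → 850 → 425 → 1276 → 638 → 319 → 958 → 479 → 1438 → 719 → 2158 → 1079 → 3238 → 1619 → 4858 → 2429 → 7288 → 3644 → 1822 → 911 → 2734 → 1367 → 4102 → 2051 → 6154 → 3077 → 9232 → 4616 → 2308 → 1154 → 577 → 1732 → 866 → 433 → 1300 → 650 → 325 → 976 → 488 → 244 → 122 → 61 → 184 → 92 → 46 → 23 → 70 → 35 → 106 → 53 → 160 → 80 → 40 → 20 → 10 → 5 → 16 → 8 → 4 → 2 → 1
Total steps = 95

95 steps


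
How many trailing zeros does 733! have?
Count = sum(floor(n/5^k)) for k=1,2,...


floor(733/5) = 146
floor(733/25) = 29
floor(733/125) = 5
floor(733/625) = 1
Total = 181

181 trailing zeros


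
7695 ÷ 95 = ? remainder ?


7695 = 95 * 81 + 0
Check: 7695 + 0 = 7695

q = 81, r = 0


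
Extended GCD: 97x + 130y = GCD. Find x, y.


Tabular extended Euclidean (each row: r = 97*s + 130*t):
r=97, s=1, t=0
r=130, s=0, t=1
q=0: r=97, s=1, t=0   [97*(1) + 130*(0) = 97]
q=1: r=33, s=-1, t=1   [97*(-1) + 130*(1) = 33]
q=2: r=31, s=3, t=-2   [97*(3) + 130*(-2) = 31]
q=1: r=2, s=-4, t=3   [97*(-4) + 130*(3) = 2]
q=15: r=1, s=63, t=-47   [97*(63) + 130*(-47) = 1]
q=2: r=0, s=-130, t=97   [97*(-130) + 130*(97) = 0]
GCD = 1; from the row with r=1: x=63, y=-47
Check: 97*(63) + 130*(-47) = 6111 - 6110 = 1

GCD = 1, x = 63, y = -47


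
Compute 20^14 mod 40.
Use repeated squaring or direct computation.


20^1 mod 40 = 20
20^2 mod 40 = 0
20^3 mod 40 = 0
20^4 mod 40 = 0
20^5 mod 40 = 0
20^6 mod 40 = 0
20^7 mod 40 = 0
20^8 mod 40 = 0
20^9 mod 40 = 0
20^10 mod 40 = 0
20^11 mod 40 = 0
20^12 mod 40 = 0
20^13 mod 40 = 0
20^14 mod 40 = 0


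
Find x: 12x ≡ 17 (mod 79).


GCD(12, 79) = 1, unique solution
a^(-1) mod 79 = 33
x = 33 * 17 mod 79 = 8

x ≡ 8 (mod 79)


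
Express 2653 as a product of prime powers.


2653 / 7 = 379
379 / 379 = 1
2653 = 7 × 379


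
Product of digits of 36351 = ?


3 × 6 × 3 × 5 × 1 = 270


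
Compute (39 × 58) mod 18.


39 × 58 = 2262
2262 mod 18 = 12


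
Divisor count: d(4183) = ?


4183 = 47^1 × 89^1
d(4183) = (1+1) × (1+1) = 4

4 divisors


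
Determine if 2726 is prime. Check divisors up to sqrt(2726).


2726 / 2 = 1363 (exact division)
2726 is NOT prime.

No, 2726 is not prime


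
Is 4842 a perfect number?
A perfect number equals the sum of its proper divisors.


Proper divisors of 4842: 1, 2, 3, 6, 9, 18, 269, 538, 807, 1614, 2421
Sum = 1 + 2 + 3 + 6 + 9 + 18 + 269 + 538 + 807 + 1614 + 2421 = 5688

No, 4842 is not perfect (5688 ≠ 4842)


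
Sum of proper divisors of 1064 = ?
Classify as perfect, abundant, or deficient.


Proper divisors: 1, 2, 4, 7, 8, 14, 19, 28, 38, 56, 76, 133, 152, 266, 532
Sum = 1 + 2 + 4 + 7 + 8 + 14 + 19 + 28 + 38 + 56 + 76 + 133 + 152 + 266 + 532 = 1336
1336 > 1064 → abundant

s(1064) = 1336 (abundant)


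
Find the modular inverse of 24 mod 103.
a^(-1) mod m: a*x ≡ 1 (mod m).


Use the extended Euclidean algorithm on (103, 24); each row r = 103*s + 24*t:
r=103, s=1, t=0
r=24, s=0, t=1
q=4: r=7, s=1, t=-4   [103*(1) + 24*(-4) = 7]
q=3: r=3, s=-3, t=13   [103*(-3) + 24*(13) = 3]
q=2: r=1, s=7, t=-30   [103*(7) + 24*(-30) = 1]
q=3: r=0, s=-24, t=103   [103*(-24) + 24*(103) = 0]
GCD = 1 with t = -30, so 24*(-30) ≡ 1 (mod 103)
Inverse = -30 mod 103 = 73
Check: 24 * 73 = 1752 ≡ 1 (mod 103)

24^(-1) ≡ 73 (mod 103)


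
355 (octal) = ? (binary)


355 (base 8) = 237 (decimal)
237 (decimal) = 11101101 (base 2)


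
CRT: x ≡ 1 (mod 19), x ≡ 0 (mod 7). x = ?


M = 19*7 = 133
M1 = M/19 = 7, M2 = M/7 = 19
M1^(-1) mod 19 = 11, M2^(-1) mod 7 = 3
x = 1*7*11 + 0*19*3 = 77
77 mod 133 = 77
Check: 77 mod 19 = 1 ✓, 77 mod 7 = 0 ✓

x ≡ 77 (mod 133)


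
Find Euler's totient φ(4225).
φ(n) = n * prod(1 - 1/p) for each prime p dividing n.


4225 = 5^2 × 13^2
Prime factors: 5, 13
φ(4225) = 4225 × (1-1/5) × (1-1/13)
= 4225 × 4/5 × 12/13 = 3120

φ(4225) = 3120


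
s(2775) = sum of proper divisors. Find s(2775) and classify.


Proper divisors: 1, 3, 5, 15, 25, 37, 75, 111, 185, 555, 925
Sum = 1 + 3 + 5 + 15 + 25 + 37 + 75 + 111 + 185 + 555 + 925 = 1937
1937 < 2775 → deficient

s(2775) = 1937 (deficient)


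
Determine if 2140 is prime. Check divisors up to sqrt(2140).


2140 / 2 = 1070 (exact division)
2140 is NOT prime.

No, 2140 is not prime


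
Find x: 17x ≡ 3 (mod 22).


GCD(17, 22) = 1, unique solution
a^(-1) mod 22 = 13
x = 13 * 3 mod 22 = 17

x ≡ 17 (mod 22)


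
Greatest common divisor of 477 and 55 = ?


477 = 8 * 55 + 37
55 = 1 * 37 + 18
37 = 2 * 18 + 1
18 = 18 * 1 + 0
GCD = 1


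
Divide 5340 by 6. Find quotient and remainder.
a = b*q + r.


5340 = 6 * 890 + 0
Check: 5340 + 0 = 5340

q = 890, r = 0


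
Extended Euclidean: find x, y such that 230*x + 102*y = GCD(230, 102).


Tabular extended Euclidean (each row: r = 230*s + 102*t):
r=230, s=1, t=0
r=102, s=0, t=1
q=2: r=26, s=1, t=-2   [230*(1) + 102*(-2) = 26]
q=3: r=24, s=-3, t=7   [230*(-3) + 102*(7) = 24]
q=1: r=2, s=4, t=-9   [230*(4) + 102*(-9) = 2]
q=12: r=0, s=-51, t=115   [230*(-51) + 102*(115) = 0]
GCD = 2; from the row with r=2: x=4, y=-9
Check: 230*(4) + 102*(-9) = 920 - 918 = 2

GCD = 2, x = 4, y = -9


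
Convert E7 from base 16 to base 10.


E7 (base 16) = 231 (decimal)
231 (decimal) = 231 (base 10)


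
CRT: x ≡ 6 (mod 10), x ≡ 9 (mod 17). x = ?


M = 10*17 = 170
M1 = M/10 = 17, M2 = M/17 = 10
M1^(-1) mod 10 = 3, M2^(-1) mod 17 = 12
x = 6*17*3 + 9*10*12 = 1386
1386 mod 170 = 26
Check: 26 mod 10 = 6 ✓, 26 mod 17 = 9 ✓

x ≡ 26 (mod 170)


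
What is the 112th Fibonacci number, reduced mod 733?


F(k) mod 733 for k=1..112:
1, 1, 2, 3, 5, 8, 13, 21, 34, 55, 89, 144, 233, 377, 610, 254, 131, 385, 516, 168, 684, 119, 70, 189, 259, 448, 707, 422, 396, 85, 481, 566, 314, 147, 461, 608, 336, 211, 547, 25, 572, 597, 436, 300, 3, 303, 306, 609, 182, 58, 240, 298, 538, 103, 641, 11, 652, 663, 582, 512, 361, 140, 501, 641, 409, 317, 726, 310, 303, 613, 183, 63, 246, 309, 555, 131, 686, 84, 37, 121, 158, 279, 437, 716, 420, 403, 90, 493, 583, 343, 193, 536, 729, 532, 528, 327, 122, 449, 571, 287, 125, 412, 537, 216, 20, 236, 256, 492, 15, 507, 522, 296
F(112) mod 733 = 296


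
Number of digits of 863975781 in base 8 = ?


863975781 in base 8 = 6337634545
Number of digits = 10

10 digits (base 8)


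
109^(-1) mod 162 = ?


Use the extended Euclidean algorithm on (162, 109); each row r = 162*s + 109*t:
r=162, s=1, t=0
r=109, s=0, t=1
q=1: r=53, s=1, t=-1   [162*(1) + 109*(-1) = 53]
q=2: r=3, s=-2, t=3   [162*(-2) + 109*(3) = 3]
q=17: r=2, s=35, t=-52   [162*(35) + 109*(-52) = 2]
q=1: r=1, s=-37, t=55   [162*(-37) + 109*(55) = 1]
q=2: r=0, s=109, t=-162   [162*(109) + 109*(-162) = 0]
GCD = 1 with t = 55, so 109*(55) ≡ 1 (mod 162)
Inverse = 55 mod 162 = 55
Check: 109 * 55 = 5995 ≡ 1 (mod 162)

109^(-1) ≡ 55 (mod 162)


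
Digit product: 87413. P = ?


8 × 7 × 4 × 1 × 3 = 672


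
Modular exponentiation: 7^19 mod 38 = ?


7^1 mod 38 = 7
7^2 mod 38 = 11
7^3 mod 38 = 1
7^4 mod 38 = 7
7^5 mod 38 = 11
7^6 mod 38 = 1
7^7 mod 38 = 7
7^8 mod 38 = 11
7^9 mod 38 = 1
7^10 mod 38 = 7
7^11 mod 38 = 11
7^12 mod 38 = 1
7^13 mod 38 = 7
7^14 mod 38 = 11
7^15 mod 38 = 1
7^16 mod 38 = 7
7^17 mod 38 = 11
7^18 mod 38 = 1
7^19 mod 38 = 7


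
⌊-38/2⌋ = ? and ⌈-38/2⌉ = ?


-38/2 = -19.0000
floor = -19
ceil = -19

floor = -19, ceil = -19


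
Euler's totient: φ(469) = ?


469 = 7 × 67
Prime factors: 7, 67
φ(469) = 469 × (1-1/7) × (1-1/67)
= 469 × 6/7 × 66/67 = 396

φ(469) = 396


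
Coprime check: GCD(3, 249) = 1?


Euclidean algorithm:
249 = 83 * 3 + 0
GCD(3, 249) = 3

No, not coprime (GCD = 3)


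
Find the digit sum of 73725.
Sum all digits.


7 + 3 + 7 + 2 + 5 = 24


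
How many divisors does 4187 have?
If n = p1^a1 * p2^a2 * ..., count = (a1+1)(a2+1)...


4187 = 53^1 × 79^1
d(4187) = (1+1) × (1+1) = 4

4 divisors


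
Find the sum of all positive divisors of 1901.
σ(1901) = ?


Divisors of 1901: 1, 1901
Sum = 1 + 1901 = 1902

σ(1901) = 1902


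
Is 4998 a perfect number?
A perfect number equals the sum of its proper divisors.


Proper divisors of 4998: 1, 2, 3, 6, 7, 14, 17, 21, 34, 42, 49, 51, 98, 102, 119, 147, 238, 294, 357, 714, 833, 1666, 2499
Sum = 1 + 2 + 3 + 6 + 7 + 14 + 17 + 21 + 34 + 42 + 49 + 51 + 98 + 102 + 119 + 147 + 238 + 294 + 357 + 714 + 833 + 1666 + 2499 = 7314

No, 4998 is not perfect (7314 ≠ 4998)


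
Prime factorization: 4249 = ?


4249 / 7 = 607
607 / 607 = 1
4249 = 7 × 607


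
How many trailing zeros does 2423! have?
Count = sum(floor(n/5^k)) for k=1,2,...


floor(2423/5) = 484
floor(2423/25) = 96
floor(2423/125) = 19
floor(2423/625) = 3
Total = 602

602 trailing zeros


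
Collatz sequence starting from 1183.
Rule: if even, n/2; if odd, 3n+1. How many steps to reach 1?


1183 → 3550 → 1775 → 5326 → 2663 → 7990 → 3995 → 11986 → 5993 → 17980 → 8990 → 4495 → 13486 → 6743 → 20230 → 10115 → 30346 → 15173 → 45520 → 22760 → 11380 → 5690 → 2845 → 8536 → 4268 → 2134 → 1067 → 3202 → 1601 → 4804 → 2402 → 1201 → 3604 → 1802 → 901 → 2704 → 1352 → 676 → 338 → 169 → 508 → 254 → 127 → 382 → 191 → 574 → 287 → 862 → 431 → 1294 → 647 → 1942 → 971 → 2914 → 1457 → 4372 → 2186 → 1093 → 3280 → 1640 → 820 → 410 → 205 → 616 → 308 → 154 → 77 → 232 → 116 → 58 → 29 → 88 → 44 → 22 → 11 → 34 → 17 → 52 → 26 → 13 → 40 → 20 → 10 → 5 → 16 → 8 → 4 → 2 → 1
Total steps = 88

88 steps


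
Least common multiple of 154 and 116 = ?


GCD(154, 116) = 2
LCM = 154*116/2 = 17864/2 = 8932

LCM = 8932


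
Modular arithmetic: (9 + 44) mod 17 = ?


9 + 44 = 53
53 mod 17 = 2


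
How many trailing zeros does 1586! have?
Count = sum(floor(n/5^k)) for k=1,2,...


floor(1586/5) = 317
floor(1586/25) = 63
floor(1586/125) = 12
floor(1586/625) = 2
Total = 394

394 trailing zeros


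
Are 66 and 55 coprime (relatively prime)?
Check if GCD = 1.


Euclidean algorithm:
66 = 1 * 55 + 11
55 = 5 * 11 + 0
GCD(66, 55) = 11

No, not coprime (GCD = 11)


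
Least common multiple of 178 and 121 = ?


GCD(178, 121) = 1
LCM = 178*121/1 = 21538/1 = 21538

LCM = 21538


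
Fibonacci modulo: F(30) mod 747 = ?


F(k) mod 747 for k=1..30:
1, 1, 2, 3, 5, 8, 13, 21, 34, 55, 89, 144, 233, 377, 610, 240, 103, 343, 446, 42, 488, 530, 271, 54, 325, 379, 704, 336, 293, 629
F(30) mod 747 = 629


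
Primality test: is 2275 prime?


2275 / 5 = 455 (exact division)
2275 is NOT prime.

No, 2275 is not prime


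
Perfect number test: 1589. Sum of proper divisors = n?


Proper divisors of 1589: 1, 7, 227
Sum = 1 + 7 + 227 = 235

No, 1589 is not perfect (235 ≠ 1589)


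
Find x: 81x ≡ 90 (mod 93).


GCD(81, 93) = 3 divides 90
Divide: 27x ≡ 30 (mod 31)
x ≡ 8 (mod 31)


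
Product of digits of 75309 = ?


7 × 5 × 3 × 0 × 9 = 0


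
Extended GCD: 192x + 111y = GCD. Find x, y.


Tabular extended Euclidean (each row: r = 192*s + 111*t):
r=192, s=1, t=0
r=111, s=0, t=1
q=1: r=81, s=1, t=-1   [192*(1) + 111*(-1) = 81]
q=1: r=30, s=-1, t=2   [192*(-1) + 111*(2) = 30]
q=2: r=21, s=3, t=-5   [192*(3) + 111*(-5) = 21]
q=1: r=9, s=-4, t=7   [192*(-4) + 111*(7) = 9]
q=2: r=3, s=11, t=-19   [192*(11) + 111*(-19) = 3]
q=3: r=0, s=-37, t=64   [192*(-37) + 111*(64) = 0]
GCD = 3; from the row with r=3: x=11, y=-19
Check: 192*(11) + 111*(-19) = 2112 - 2109 = 3

GCD = 3, x = 11, y = -19


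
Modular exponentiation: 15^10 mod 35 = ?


15^1 mod 35 = 15
15^2 mod 35 = 15
15^3 mod 35 = 15
15^4 mod 35 = 15
15^5 mod 35 = 15
15^6 mod 35 = 15
15^7 mod 35 = 15
15^8 mod 35 = 15
15^9 mod 35 = 15
15^10 mod 35 = 15


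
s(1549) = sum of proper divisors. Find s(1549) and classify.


Proper divisors: 1
Sum = 1 = 1
1 < 1549 → deficient

s(1549) = 1 (deficient)


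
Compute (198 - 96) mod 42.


198 - 96 = 102
102 mod 42 = 18


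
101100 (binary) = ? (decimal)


101100 (base 2) = 44 (decimal)
44 (decimal) = 44 (base 10)


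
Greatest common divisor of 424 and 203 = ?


424 = 2 * 203 + 18
203 = 11 * 18 + 5
18 = 3 * 5 + 3
5 = 1 * 3 + 2
3 = 1 * 2 + 1
2 = 2 * 1 + 0
GCD = 1


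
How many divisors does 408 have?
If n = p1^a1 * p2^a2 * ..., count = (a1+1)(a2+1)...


408 = 2^3 × 3^1 × 17^1
d(408) = (3+1) × (1+1) × (1+1) = 16

16 divisors


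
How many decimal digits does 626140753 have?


626140753 has 9 digits in base 10
floor(log10(626140753)) + 1 = floor(8.7967) + 1 = 9

9 digits (base 10)


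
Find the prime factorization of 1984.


1984 / 2 = 992
992 / 2 = 496
496 / 2 = 248
248 / 2 = 124
124 / 2 = 62
62 / 2 = 31
31 / 31 = 1
1984 = 2^6 × 31


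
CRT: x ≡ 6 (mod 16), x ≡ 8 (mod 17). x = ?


M = 16*17 = 272
M1 = M/16 = 17, M2 = M/17 = 16
M1^(-1) mod 16 = 1, M2^(-1) mod 17 = 16
x = 6*17*1 + 8*16*16 = 2150
2150 mod 272 = 246
Check: 246 mod 16 = 6 ✓, 246 mod 17 = 8 ✓

x ≡ 246 (mod 272)


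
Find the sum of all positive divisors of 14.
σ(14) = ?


Divisors of 14: 1, 2, 7, 14
Sum = 1 + 2 + 7 + 14 = 24

σ(14) = 24


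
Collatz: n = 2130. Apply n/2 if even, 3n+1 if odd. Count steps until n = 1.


2130 → 1065 → 3196 → 1598 → 799 → 2398 → 1199 → 3598 → 1799 → 5398 → 2699 → 8098 → 4049 → 12148 → 6074 → 3037 → 9112 → 4556 → 2278 → 1139 → 3418 → 1709 → 5128 → 2564 → 1282 → 641 → 1924 → 962 → 481 → 1444 → 722 → 361 → 1084 → 542 → 271 → 814 → 407 → 1222 → 611 → 1834 → 917 → 2752 → 1376 → 688 → 344 → 172 → 86 → 43 → 130 → 65 → 196 → 98 → 49 → 148 → 74 → 37 → 112 → 56 → 28 → 14 → 7 → 22 → 11 → 34 → 17 → 52 → 26 → 13 → 40 → 20 → 10 → 5 → 16 → 8 → 4 → 2 → 1
Total steps = 76

76 steps


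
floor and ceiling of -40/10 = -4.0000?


-40/10 = -4.0000
floor = -4
ceil = -4

floor = -4, ceil = -4


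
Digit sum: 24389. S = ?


2 + 4 + 3 + 8 + 9 = 26


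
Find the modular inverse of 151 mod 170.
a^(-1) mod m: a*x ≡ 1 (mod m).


Use the extended Euclidean algorithm on (170, 151); each row r = 170*s + 151*t:
r=170, s=1, t=0
r=151, s=0, t=1
q=1: r=19, s=1, t=-1   [170*(1) + 151*(-1) = 19]
q=7: r=18, s=-7, t=8   [170*(-7) + 151*(8) = 18]
q=1: r=1, s=8, t=-9   [170*(8) + 151*(-9) = 1]
q=18: r=0, s=-151, t=170   [170*(-151) + 151*(170) = 0]
GCD = 1 with t = -9, so 151*(-9) ≡ 1 (mod 170)
Inverse = -9 mod 170 = 161
Check: 151 * 161 = 24311 ≡ 1 (mod 170)

151^(-1) ≡ 161 (mod 170)


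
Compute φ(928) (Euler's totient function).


928 = 2^5 × 29
Prime factors: 2, 29
φ(928) = 928 × (1-1/2) × (1-1/29)
= 928 × 1/2 × 28/29 = 448

φ(928) = 448


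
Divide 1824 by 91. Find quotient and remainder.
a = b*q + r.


1824 = 91 * 20 + 4
Check: 1820 + 4 = 1824

q = 20, r = 4


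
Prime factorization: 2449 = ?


2449 / 31 = 79
79 / 79 = 1
2449 = 31 × 79


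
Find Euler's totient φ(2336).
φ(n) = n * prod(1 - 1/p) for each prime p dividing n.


2336 = 2^5 × 73
Prime factors: 2, 73
φ(2336) = 2336 × (1-1/2) × (1-1/73)
= 2336 × 1/2 × 72/73 = 1152

φ(2336) = 1152


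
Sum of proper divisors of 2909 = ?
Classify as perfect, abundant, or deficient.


Proper divisors: 1
Sum = 1 = 1
1 < 2909 → deficient

s(2909) = 1 (deficient)


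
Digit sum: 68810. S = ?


6 + 8 + 8 + 1 + 0 = 23


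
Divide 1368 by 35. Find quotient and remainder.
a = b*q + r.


1368 = 35 * 39 + 3
Check: 1365 + 3 = 1368

q = 39, r = 3


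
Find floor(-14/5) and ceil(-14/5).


-14/5 = -2.8000
floor = -3
ceil = -2

floor = -3, ceil = -2


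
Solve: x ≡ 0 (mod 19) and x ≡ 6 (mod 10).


M = 19*10 = 190
M1 = M/19 = 10, M2 = M/10 = 19
M1^(-1) mod 19 = 2, M2^(-1) mod 10 = 9
x = 0*10*2 + 6*19*9 = 1026
1026 mod 190 = 76
Check: 76 mod 19 = 0 ✓, 76 mod 10 = 6 ✓

x ≡ 76 (mod 190)


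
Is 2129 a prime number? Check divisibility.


Check divisors up to sqrt(2129) = 46.1411
No divisors found.
2129 is prime.

Yes, 2129 is prime


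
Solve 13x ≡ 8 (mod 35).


GCD(13, 35) = 1, unique solution
a^(-1) mod 35 = 27
x = 27 * 8 mod 35 = 6

x ≡ 6 (mod 35)


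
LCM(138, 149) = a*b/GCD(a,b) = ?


GCD(138, 149) = 1
LCM = 138*149/1 = 20562/1 = 20562

LCM = 20562


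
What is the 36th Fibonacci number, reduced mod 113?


F(k) mod 113 for k=1..36:
1, 1, 2, 3, 5, 8, 13, 21, 34, 55, 89, 31, 7, 38, 45, 83, 15, 98, 0, 98, 98, 83, 68, 38, 106, 31, 24, 55, 79, 21, 100, 8, 108, 3, 111, 1
F(36) mod 113 = 1


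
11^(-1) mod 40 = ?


Use the extended Euclidean algorithm on (40, 11); each row r = 40*s + 11*t:
r=40, s=1, t=0
r=11, s=0, t=1
q=3: r=7, s=1, t=-3   [40*(1) + 11*(-3) = 7]
q=1: r=4, s=-1, t=4   [40*(-1) + 11*(4) = 4]
q=1: r=3, s=2, t=-7   [40*(2) + 11*(-7) = 3]
q=1: r=1, s=-3, t=11   [40*(-3) + 11*(11) = 1]
q=3: r=0, s=11, t=-40   [40*(11) + 11*(-40) = 0]
GCD = 1 with t = 11, so 11*(11) ≡ 1 (mod 40)
Inverse = 11 mod 40 = 11
Check: 11 * 11 = 121 ≡ 1 (mod 40)

11^(-1) ≡ 11 (mod 40)


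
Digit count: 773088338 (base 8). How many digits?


773088338 in base 8 = 5605062122
Number of digits = 10

10 digits (base 8)


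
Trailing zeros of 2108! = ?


floor(2108/5) = 421
floor(2108/25) = 84
floor(2108/125) = 16
floor(2108/625) = 3
Total = 524

524 trailing zeros


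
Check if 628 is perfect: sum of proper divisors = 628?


Proper divisors of 628: 1, 2, 4, 157, 314
Sum = 1 + 2 + 4 + 157 + 314 = 478

No, 628 is not perfect (478 ≠ 628)


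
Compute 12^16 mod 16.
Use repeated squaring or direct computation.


12^1 mod 16 = 12
12^2 mod 16 = 0
12^3 mod 16 = 0
12^4 mod 16 = 0
12^5 mod 16 = 0
12^6 mod 16 = 0
12^7 mod 16 = 0
12^8 mod 16 = 0
12^9 mod 16 = 0
12^10 mod 16 = 0
12^11 mod 16 = 0
12^12 mod 16 = 0
12^13 mod 16 = 0
12^14 mod 16 = 0
12^15 mod 16 = 0
12^16 mod 16 = 0


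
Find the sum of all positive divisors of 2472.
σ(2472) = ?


Divisors of 2472: 1, 2, 3, 4, 6, 8, 12, 24, 103, 206, 309, 412, 618, 824, 1236, 2472
Sum = 1 + 2 + 3 + 4 + 6 + 8 + 12 + 24 + 103 + 206 + 309 + 412 + 618 + 824 + 1236 + 2472 = 6240

σ(2472) = 6240


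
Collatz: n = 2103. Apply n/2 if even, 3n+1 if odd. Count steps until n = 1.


2103 → 6310 → 3155 → 9466 → 4733 → 14200 → 7100 → 3550 → 1775 → 5326 → 2663 → 7990 → 3995 → 11986 → 5993 → 17980 → 8990 → 4495 → 13486 → 6743 → 20230 → 10115 → 30346 → 15173 → 45520 → 22760 → 11380 → 5690 → 2845 → 8536 → 4268 → 2134 → 1067 → 3202 → 1601 → 4804 → 2402 → 1201 → 3604 → 1802 → 901 → 2704 → 1352 → 676 → 338 → 169 → 508 → 254 → 127 → 382 → 191 → 574 → 287 → 862 → 431 → 1294 → 647 → 1942 → 971 → 2914 → 1457 → 4372 → 2186 → 1093 → 3280 → 1640 → 820 → 410 → 205 → 616 → 308 → 154 → 77 → 232 → 116 → 58 → 29 → 88 → 44 → 22 → 11 → 34 → 17 → 52 → 26 → 13 → 40 → 20 → 10 → 5 → 16 → 8 → 4 → 2 → 1
Total steps = 94

94 steps


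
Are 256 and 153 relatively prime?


Euclidean algorithm:
256 = 1 * 153 + 103
153 = 1 * 103 + 50
103 = 2 * 50 + 3
50 = 16 * 3 + 2
3 = 1 * 2 + 1
2 = 2 * 1 + 0
GCD(256, 153) = 1

Yes, coprime (GCD = 1)


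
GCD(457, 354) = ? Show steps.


457 = 1 * 354 + 103
354 = 3 * 103 + 45
103 = 2 * 45 + 13
45 = 3 * 13 + 6
13 = 2 * 6 + 1
6 = 6 * 1 + 0
GCD = 1


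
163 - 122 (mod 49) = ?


163 - 122 = 41
41 mod 49 = 41


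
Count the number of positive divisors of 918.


918 = 2^1 × 3^3 × 17^1
d(918) = (1+1) × (3+1) × (1+1) = 16

16 divisors


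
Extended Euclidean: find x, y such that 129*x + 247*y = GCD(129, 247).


Tabular extended Euclidean (each row: r = 129*s + 247*t):
r=129, s=1, t=0
r=247, s=0, t=1
q=0: r=129, s=1, t=0   [129*(1) + 247*(0) = 129]
q=1: r=118, s=-1, t=1   [129*(-1) + 247*(1) = 118]
q=1: r=11, s=2, t=-1   [129*(2) + 247*(-1) = 11]
q=10: r=8, s=-21, t=11   [129*(-21) + 247*(11) = 8]
q=1: r=3, s=23, t=-12   [129*(23) + 247*(-12) = 3]
q=2: r=2, s=-67, t=35   [129*(-67) + 247*(35) = 2]
q=1: r=1, s=90, t=-47   [129*(90) + 247*(-47) = 1]
q=2: r=0, s=-247, t=129   [129*(-247) + 247*(129) = 0]
GCD = 1; from the row with r=1: x=90, y=-47
Check: 129*(90) + 247*(-47) = 11610 - 11609 = 1

GCD = 1, x = 90, y = -47


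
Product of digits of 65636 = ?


6 × 5 × 6 × 3 × 6 = 3240


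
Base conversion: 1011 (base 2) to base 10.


1011 (base 2) = 11 (decimal)
11 (decimal) = 11 (base 10)


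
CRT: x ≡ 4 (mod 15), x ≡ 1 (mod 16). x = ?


M = 15*16 = 240
M1 = M/15 = 16, M2 = M/16 = 15
M1^(-1) mod 15 = 1, M2^(-1) mod 16 = 15
x = 4*16*1 + 1*15*15 = 289
289 mod 240 = 49
Check: 49 mod 15 = 4 ✓, 49 mod 16 = 1 ✓

x ≡ 49 (mod 240)


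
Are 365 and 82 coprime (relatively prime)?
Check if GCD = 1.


Euclidean algorithm:
365 = 4 * 82 + 37
82 = 2 * 37 + 8
37 = 4 * 8 + 5
8 = 1 * 5 + 3
5 = 1 * 3 + 2
3 = 1 * 2 + 1
2 = 2 * 1 + 0
GCD(365, 82) = 1

Yes, coprime (GCD = 1)


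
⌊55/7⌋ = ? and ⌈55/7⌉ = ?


55/7 = 7.8571
floor = 7
ceil = 8

floor = 7, ceil = 8


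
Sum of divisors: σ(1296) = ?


Divisors of 1296: 1, 2, 3, 4, 6, 8, 9, 12, 16, 18, 24, 27, 36, 48, 54, 72, 81, 108, 144, 162, 216, 324, 432, 648, 1296
Sum = 1 + 2 + 3 + 4 + 6 + 8 + 9 + 12 + 16 + 18 + 24 + 27 + 36 + 48 + 54 + 72 + 81 + 108 + 144 + 162 + 216 + 324 + 432 + 648 + 1296 = 3751

σ(1296) = 3751


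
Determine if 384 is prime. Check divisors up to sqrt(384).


384 / 2 = 192 (exact division)
384 is NOT prime.

No, 384 is not prime


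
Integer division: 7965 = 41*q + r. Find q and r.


7965 = 41 * 194 + 11
Check: 7954 + 11 = 7965

q = 194, r = 11


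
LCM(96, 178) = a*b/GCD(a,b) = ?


GCD(96, 178) = 2
LCM = 96*178/2 = 17088/2 = 8544

LCM = 8544


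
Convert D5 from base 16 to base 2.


D5 (base 16) = 213 (decimal)
213 (decimal) = 11010101 (base 2)


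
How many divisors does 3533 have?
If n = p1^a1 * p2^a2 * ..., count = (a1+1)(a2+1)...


3533 = 3533^1
d(3533) = (1+1) = 2

2 divisors


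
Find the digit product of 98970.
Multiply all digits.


9 × 8 × 9 × 7 × 0 = 0


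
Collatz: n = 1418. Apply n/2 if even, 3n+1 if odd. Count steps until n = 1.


1418 → 709 → 2128 → 1064 → 532 → 266 → 133 → 400 → 200 → 100 → 50 → 25 → 76 → 38 → 19 → 58 → 29 → 88 → 44 → 22 → 11 → 34 → 17 → 52 → 26 → 13 → 40 → 20 → 10 → 5 → 16 → 8 → 4 → 2 → 1
Total steps = 34

34 steps


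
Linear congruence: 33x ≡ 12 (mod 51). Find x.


GCD(33, 51) = 3 divides 12
Divide: 11x ≡ 4 (mod 17)
x ≡ 5 (mod 17)


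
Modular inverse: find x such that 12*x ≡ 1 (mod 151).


Use the extended Euclidean algorithm on (151, 12); each row r = 151*s + 12*t:
r=151, s=1, t=0
r=12, s=0, t=1
q=12: r=7, s=1, t=-12   [151*(1) + 12*(-12) = 7]
q=1: r=5, s=-1, t=13   [151*(-1) + 12*(13) = 5]
q=1: r=2, s=2, t=-25   [151*(2) + 12*(-25) = 2]
q=2: r=1, s=-5, t=63   [151*(-5) + 12*(63) = 1]
q=2: r=0, s=12, t=-151   [151*(12) + 12*(-151) = 0]
GCD = 1 with t = 63, so 12*(63) ≡ 1 (mod 151)
Inverse = 63 mod 151 = 63
Check: 12 * 63 = 756 ≡ 1 (mod 151)

12^(-1) ≡ 63 (mod 151)


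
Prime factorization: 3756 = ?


3756 / 2 = 1878
1878 / 2 = 939
939 / 3 = 313
313 / 313 = 1
3756 = 2^2 × 3 × 313


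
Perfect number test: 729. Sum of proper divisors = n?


Proper divisors of 729: 1, 3, 9, 27, 81, 243
Sum = 1 + 3 + 9 + 27 + 81 + 243 = 364

No, 729 is not perfect (364 ≠ 729)


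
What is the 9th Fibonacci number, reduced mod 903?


F(k) mod 903 for k=1..9:
1, 1, 2, 3, 5, 8, 13, 21, 34
F(9) mod 903 = 34


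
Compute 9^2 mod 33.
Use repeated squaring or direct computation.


9^1 mod 33 = 9
9^2 mod 33 = 15


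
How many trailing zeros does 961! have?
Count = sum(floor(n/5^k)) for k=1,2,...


floor(961/5) = 192
floor(961/25) = 38
floor(961/125) = 7
floor(961/625) = 1
Total = 238

238 trailing zeros


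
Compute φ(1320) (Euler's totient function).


1320 = 2^3 × 3 × 5 × 11
Prime factors: 2, 3, 5, 11
φ(1320) = 1320 × (1-1/2) × (1-1/3) × (1-1/5) × (1-1/11)
= 1320 × 1/2 × 2/3 × 4/5 × 10/11 = 320

φ(1320) = 320


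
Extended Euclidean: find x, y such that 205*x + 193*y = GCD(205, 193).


Tabular extended Euclidean (each row: r = 205*s + 193*t):
r=205, s=1, t=0
r=193, s=0, t=1
q=1: r=12, s=1, t=-1   [205*(1) + 193*(-1) = 12]
q=16: r=1, s=-16, t=17   [205*(-16) + 193*(17) = 1]
q=12: r=0, s=193, t=-205   [205*(193) + 193*(-205) = 0]
GCD = 1; from the row with r=1: x=-16, y=17
Check: 205*(-16) + 193*(17) = -3280 + 3281 = 1

GCD = 1, x = -16, y = 17


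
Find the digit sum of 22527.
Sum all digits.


2 + 2 + 5 + 2 + 7 = 18


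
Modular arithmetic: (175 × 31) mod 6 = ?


175 × 31 = 5425
5425 mod 6 = 1


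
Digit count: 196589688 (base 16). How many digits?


196589688 in base 16 = BB7B878
Number of digits = 7

7 digits (base 16)


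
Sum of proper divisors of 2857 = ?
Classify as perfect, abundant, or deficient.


Proper divisors: 1
Sum = 1 = 1
1 < 2857 → deficient

s(2857) = 1 (deficient)


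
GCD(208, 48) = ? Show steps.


208 = 4 * 48 + 16
48 = 3 * 16 + 0
GCD = 16


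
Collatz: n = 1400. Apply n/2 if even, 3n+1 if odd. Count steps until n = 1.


1400 → 700 → 350 → 175 → 526 → 263 → 790 → 395 → 1186 → 593 → 1780 → 890 → 445 → 1336 → 668 → 334 → 167 → 502 → 251 → 754 → 377 → 1132 → 566 → 283 → 850 → 425 → 1276 → 638 → 319 → 958 → 479 → 1438 → 719 → 2158 → 1079 → 3238 → 1619 → 4858 → 2429 → 7288 → 3644 → 1822 → 911 → 2734 → 1367 → 4102 → 2051 → 6154 → 3077 → 9232 → 4616 → 2308 → 1154 → 577 → 1732 → 866 → 433 → 1300 → 650 → 325 → 976 → 488 → 244 → 122 → 61 → 184 → 92 → 46 → 23 → 70 → 35 → 106 → 53 → 160 → 80 → 40 → 20 → 10 → 5 → 16 → 8 → 4 → 2 → 1
Total steps = 83

83 steps


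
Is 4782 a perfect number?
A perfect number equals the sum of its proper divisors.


Proper divisors of 4782: 1, 2, 3, 6, 797, 1594, 2391
Sum = 1 + 2 + 3 + 6 + 797 + 1594 + 2391 = 4794

No, 4782 is not perfect (4794 ≠ 4782)


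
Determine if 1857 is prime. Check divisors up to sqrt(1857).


1857 / 3 = 619 (exact division)
1857 is NOT prime.

No, 1857 is not prime


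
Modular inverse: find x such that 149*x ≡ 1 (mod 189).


Use the extended Euclidean algorithm on (189, 149); each row r = 189*s + 149*t:
r=189, s=1, t=0
r=149, s=0, t=1
q=1: r=40, s=1, t=-1   [189*(1) + 149*(-1) = 40]
q=3: r=29, s=-3, t=4   [189*(-3) + 149*(4) = 29]
q=1: r=11, s=4, t=-5   [189*(4) + 149*(-5) = 11]
q=2: r=7, s=-11, t=14   [189*(-11) + 149*(14) = 7]
q=1: r=4, s=15, t=-19   [189*(15) + 149*(-19) = 4]
q=1: r=3, s=-26, t=33   [189*(-26) + 149*(33) = 3]
q=1: r=1, s=41, t=-52   [189*(41) + 149*(-52) = 1]
q=3: r=0, s=-149, t=189   [189*(-149) + 149*(189) = 0]
GCD = 1 with t = -52, so 149*(-52) ≡ 1 (mod 189)
Inverse = -52 mod 189 = 137
Check: 149 * 137 = 20413 ≡ 1 (mod 189)

149^(-1) ≡ 137 (mod 189)


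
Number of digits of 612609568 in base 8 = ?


612609568 in base 8 = 4440727040
Number of digits = 10

10 digits (base 8)


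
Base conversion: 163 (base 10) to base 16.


163 (base 10) = 163 (decimal)
163 (decimal) = A3 (base 16)


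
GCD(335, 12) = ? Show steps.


335 = 27 * 12 + 11
12 = 1 * 11 + 1
11 = 11 * 1 + 0
GCD = 1


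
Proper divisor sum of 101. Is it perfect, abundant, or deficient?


Proper divisors: 1
Sum = 1 = 1
1 < 101 → deficient

s(101) = 1 (deficient)


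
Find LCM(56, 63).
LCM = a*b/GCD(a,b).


GCD(56, 63) = 7
LCM = 56*63/7 = 3528/7 = 504

LCM = 504


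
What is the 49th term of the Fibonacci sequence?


Sequence: 1, 1, 2, 3, 5, 8, 13, 21, 34, 55, 89, 144, 233, 377, 610, 987, 1597, 2584, 4181, 6765, 10946, 17711, 28657, 46368, 75025, 121393, 196418, 317811, 514229, 832040, 1346269, 2178309, 3524578, 5702887, 9227465, 14930352, 24157817, 39088169, 63245986, 102334155, 165580141, 267914296, 433494437, 701408733, 1134903170, 1836311903, 2971215073, 4807526976, 7778742049
F(49) = 7778742049


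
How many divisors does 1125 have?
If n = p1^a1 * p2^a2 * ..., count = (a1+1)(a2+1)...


1125 = 3^2 × 5^3
d(1125) = (2+1) × (3+1) = 12

12 divisors


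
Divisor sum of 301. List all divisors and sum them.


Divisors of 301: 1, 7, 43, 301
Sum = 1 + 7 + 43 + 301 = 352

σ(301) = 352


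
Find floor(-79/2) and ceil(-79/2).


-79/2 = -39.5000
floor = -40
ceil = -39

floor = -40, ceil = -39


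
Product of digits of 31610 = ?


3 × 1 × 6 × 1 × 0 = 0


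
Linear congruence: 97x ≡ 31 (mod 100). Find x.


GCD(97, 100) = 1, unique solution
a^(-1) mod 100 = 33
x = 33 * 31 mod 100 = 23

x ≡ 23 (mod 100)


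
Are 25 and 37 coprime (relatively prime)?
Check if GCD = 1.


Euclidean algorithm:
37 = 1 * 25 + 12
25 = 2 * 12 + 1
12 = 12 * 1 + 0
GCD(25, 37) = 1

Yes, coprime (GCD = 1)


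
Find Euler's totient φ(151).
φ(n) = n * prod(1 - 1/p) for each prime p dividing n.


151 = 151
Prime factors: 151
φ(151) = 151 × (1-1/151)
= 151 × 150/151 = 150

φ(151) = 150


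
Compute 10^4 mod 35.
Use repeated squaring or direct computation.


10^1 mod 35 = 10
10^2 mod 35 = 30
10^3 mod 35 = 20
10^4 mod 35 = 25


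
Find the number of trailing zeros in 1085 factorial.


floor(1085/5) = 217
floor(1085/25) = 43
floor(1085/125) = 8
floor(1085/625) = 1
Total = 269

269 trailing zeros


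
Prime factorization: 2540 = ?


2540 / 2 = 1270
1270 / 2 = 635
635 / 5 = 127
127 / 127 = 1
2540 = 2^2 × 5 × 127


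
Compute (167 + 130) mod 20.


167 + 130 = 297
297 mod 20 = 17


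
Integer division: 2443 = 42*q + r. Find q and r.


2443 = 42 * 58 + 7
Check: 2436 + 7 = 2443

q = 58, r = 7


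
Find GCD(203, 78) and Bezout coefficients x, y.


Tabular extended Euclidean (each row: r = 203*s + 78*t):
r=203, s=1, t=0
r=78, s=0, t=1
q=2: r=47, s=1, t=-2   [203*(1) + 78*(-2) = 47]
q=1: r=31, s=-1, t=3   [203*(-1) + 78*(3) = 31]
q=1: r=16, s=2, t=-5   [203*(2) + 78*(-5) = 16]
q=1: r=15, s=-3, t=8   [203*(-3) + 78*(8) = 15]
q=1: r=1, s=5, t=-13   [203*(5) + 78*(-13) = 1]
q=15: r=0, s=-78, t=203   [203*(-78) + 78*(203) = 0]
GCD = 1; from the row with r=1: x=5, y=-13
Check: 203*(5) + 78*(-13) = 1015 - 1014 = 1

GCD = 1, x = 5, y = -13
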